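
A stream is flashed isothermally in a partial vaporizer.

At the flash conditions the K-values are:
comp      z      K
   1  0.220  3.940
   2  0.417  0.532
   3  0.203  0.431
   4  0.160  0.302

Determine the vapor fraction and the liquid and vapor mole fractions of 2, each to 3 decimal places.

ψ = 0.140, x_2 = 0.446, y_2 = 0.237

Material balance + equilibrium reduce to Σ zᵢ(Kᵢ−1)/(1+ψ(Kᵢ−1)) = 0.
Feasibility: ΣzᵢKᵢ = 1.224, Σzᵢ/Kᵢ = 1.840 — both > 1, two phases present.
Newton–Raphson from ψ = 0.34:
  ψ = 0.340: g = -0.1983, g' = -0.840 → ψ = 0.104
  ψ = 0.104: g = 0.0471, g' = -1.381 → ψ = 0.138
  ψ = 0.138: g = 0.0025, g' = -1.239 → ψ = 0.140
Converged at ψ = 0.140.
Compositions from xᵢ = zᵢ/(1+ψ(Kᵢ−1)), yᵢ = Kᵢxᵢ:
  1: x = 0.156, y = 0.614
  2: x = 0.446, y = 0.237
  3: x = 0.221, y = 0.095
  4: x = 0.177, y = 0.054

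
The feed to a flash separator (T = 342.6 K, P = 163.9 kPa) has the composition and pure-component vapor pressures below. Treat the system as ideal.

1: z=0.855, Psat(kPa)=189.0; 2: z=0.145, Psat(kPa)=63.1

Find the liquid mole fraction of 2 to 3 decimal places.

x_2 = 0.199

Raoult's law: Kᵢ = Pᵢˢᵃᵗ/P = Pᵢˢᵃᵗ/163.9.
  K_1 = 189.0/163.9 = 1.15314, K_2 = 63.1/163.9 = 0.38499
Binary case is linear: z₁(K₁−1)(1+V/F(K₂−1)) + z₂(K₂−1)(1+V/F(K₁−1)) = 0
⇒ V/F = [z₁(K₁−1)+z₂(K₂−1)] / [−(K₁−1)(K₂−1)] = 0.0418/0.0942 = 0.443
Compositions from xᵢ = zᵢ/(1+V/F(Kᵢ−1)), yᵢ = Kᵢxᵢ:
  1: x = 0.801, y = 0.923
  2: x = 0.199, y = 0.077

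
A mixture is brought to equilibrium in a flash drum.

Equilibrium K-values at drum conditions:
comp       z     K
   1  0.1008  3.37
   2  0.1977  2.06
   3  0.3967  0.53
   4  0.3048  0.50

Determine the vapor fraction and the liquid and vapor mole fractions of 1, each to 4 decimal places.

Newton–Raphson from ψ = 0.57:
  ψ = 0.5700: g = -0.23557, g' = -0.5013 → ψ = 0.1001
  ψ = 0.1001: g = 0.02647, g' = -0.7324 → ψ = 0.1362
  ψ = 0.1362: g = 0.00096, g' = -0.6809 → ψ = 0.1376
Converged at ψ = 0.1377.
Compositions from xᵢ = zᵢ/(1+ψ(Kᵢ−1)), yᵢ = Kᵢxᵢ:
  1: x = 0.0760, y = 0.2561
  2: x = 0.1725, y = 0.3554
  3: x = 0.4241, y = 0.2248
  4: x = 0.3273, y = 0.1637

ψ = 0.1377, x_1 = 0.0760, y_1 = 0.2561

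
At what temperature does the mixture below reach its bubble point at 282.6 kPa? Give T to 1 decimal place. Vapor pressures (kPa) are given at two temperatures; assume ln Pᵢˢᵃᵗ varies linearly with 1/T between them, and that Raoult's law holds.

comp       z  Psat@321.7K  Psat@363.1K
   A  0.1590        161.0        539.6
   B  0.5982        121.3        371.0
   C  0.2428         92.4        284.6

T = 351.7 K

Bubble-point temperature: ΣzᵢPᵢˢᵃᵗ(T) = P. Interpolate ln Pᵢˢᵃᵗ = aᵢ + bᵢ/T.
  T = 321.7 K: ΣzᵢPᵢˢᵃᵗ = 120.60 kPa
  T = 363.1 K: ΣzᵢPᵢˢᵃᵗ = 376.83 kPa
  T = 342.4 K: ΣzᵢPᵢˢᵃᵗ = 220.61 kPa
  T = 352.8 K: ΣzᵢPᵢˢᵃᵗ = 290.96 kPa
  T = 347.6 K: ΣzᵢPᵢˢᵃᵗ = 253.88 kPa
  T = 350.2 K: ΣzᵢPᵢˢᵃᵗ = 271.93 kPa
Interpolating between 350.2 K and 352.8 K gives T ≈ 351.7 K.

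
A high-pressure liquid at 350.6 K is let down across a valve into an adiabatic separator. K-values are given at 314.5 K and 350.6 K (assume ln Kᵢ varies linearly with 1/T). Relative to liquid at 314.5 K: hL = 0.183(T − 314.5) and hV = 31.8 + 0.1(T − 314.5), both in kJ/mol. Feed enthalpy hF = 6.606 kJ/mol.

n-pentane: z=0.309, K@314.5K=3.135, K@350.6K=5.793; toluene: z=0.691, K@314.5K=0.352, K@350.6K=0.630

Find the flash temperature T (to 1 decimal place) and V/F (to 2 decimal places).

Adiabatic flash: solve Rachford–Rice at each trial T, then check hF = ψ·hV(T) + (1−ψ)·hL(T).
  T = 314.5 K: K = (3.135, 0.352), RR gives ψ = 0.153, H_out = 4.872 kJ/mol
  T = 350.6 K: K = (5.793, 0.630), RR gives ψ = 0.691, H_out = 26.509 kJ/mol
  T = 332.6 K: K = (4.337, 0.479), RR gives ψ = 0.386, H_out = 15.000 kJ/mol
  T = 323.6 K: K = (3.707, 0.413), RR gives ψ = 0.271, H_out = 10.074 kJ/mol
  T = 319.1 K: K = (3.416, 0.382), RR gives ψ = 0.214, H_out = 7.564 kJ/mol
  T = 316.8 K: K = (3.274, 0.367), RR gives ψ = 0.184, H_out = 6.239 kJ/mol
Linear interpolation between T = 316.8 (H_out = 6.239) and T = 319.1 (H_out = 7.564) on hF = 6.606 gives T ≈ 317.4 K, at which ψ = 0.19.

T = 317.4 K, V/F = 0.19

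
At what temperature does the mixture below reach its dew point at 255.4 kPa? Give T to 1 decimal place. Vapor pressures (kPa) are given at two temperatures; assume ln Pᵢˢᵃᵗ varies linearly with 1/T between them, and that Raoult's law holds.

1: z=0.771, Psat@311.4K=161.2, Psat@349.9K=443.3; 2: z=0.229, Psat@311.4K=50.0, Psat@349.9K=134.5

T = 344.4 K

Dew-point temperature: Σzᵢ·P/Pᵢˢᵃᵗ(T) = 1. Interpolate ln Pᵢˢᵃᵗ = aᵢ + bᵢ/T.
  T = 311.4 K: ΣzᵢP/Pᵢˢᵃᵗ = 2.3913
  T = 349.9 K: ΣzᵢP/Pᵢˢᵃᵗ = 0.8790
  T = 330.6 K: ΣzᵢP/Pᵢˢᵃᵗ = 1.4100
  T = 340.2 K: ΣzᵢP/Pᵢˢᵃᵗ = 1.1072
  T = 345.0 K: ΣzᵢP/Pᵢˢᵃᵗ = 0.9861
  T = 342.6 K: ΣzᵢP/Pᵢˢᵃᵗ = 1.0445
Interpolating between 342.6 K and 345.0 K gives T ≈ 344.4 K.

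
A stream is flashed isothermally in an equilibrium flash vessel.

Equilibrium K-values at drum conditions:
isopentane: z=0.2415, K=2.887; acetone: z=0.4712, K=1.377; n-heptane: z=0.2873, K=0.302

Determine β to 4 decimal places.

Newton–Raphson from β = 0.5:
  β = 0.5000: g = 0.07590, g' = -0.6054 → β = 0.6254
  β = 0.6254: g = -0.00311, g' = -0.6656 → β = 0.6207
Converged at β = 0.6207.

β = 0.6207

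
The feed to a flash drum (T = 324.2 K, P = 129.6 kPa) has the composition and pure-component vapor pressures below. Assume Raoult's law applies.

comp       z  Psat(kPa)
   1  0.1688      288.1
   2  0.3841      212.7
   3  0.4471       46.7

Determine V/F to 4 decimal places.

V/F = 0.3070

Raoult's law: Kᵢ = Pᵢˢᵃᵗ/P = Pᵢˢᵃᵗ/129.6.
  K_1 = 288.1/129.6 = 2.222994, K_2 = 212.7/129.6 = 1.641204, K_3 = 46.7/129.6 = 0.360340
Material balance + equilibrium reduce to Σ zᵢ(Kᵢ−1)/(1+V/F(Kᵢ−1)) = 0.
Feasibility: ΣzᵢKᵢ = 1.1667, Σzᵢ/Kᵢ = 1.5507 — both > 1, two phases present.
Newton iteration, V/F⁰ = 0.43:
  V/F = 0.4300: g = -0.06615, g' = -0.5536 → V/F = 0.3105
  V/F = 0.3105: g = -0.00185, g' = -0.5273 → V/F = 0.3070
Converged at V/F = 0.3070.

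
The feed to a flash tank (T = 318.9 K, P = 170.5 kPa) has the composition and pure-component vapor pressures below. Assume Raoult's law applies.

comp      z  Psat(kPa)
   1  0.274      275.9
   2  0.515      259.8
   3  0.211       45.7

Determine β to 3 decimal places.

Raoult's law: Kᵢ = Pᵢˢᵃᵗ/P = Pᵢˢᵃᵗ/170.5.
  K_1 = 275.9/170.5 = 1.61818, K_2 = 259.8/170.5 = 1.52375, K_3 = 45.7/170.5 = 0.26804
Newton iteration, β⁰ = 0.68:
  β = 0.680: g = 0.0107, g' = -0.577 → β = 0.698
Converged at β = 0.698.

β = 0.698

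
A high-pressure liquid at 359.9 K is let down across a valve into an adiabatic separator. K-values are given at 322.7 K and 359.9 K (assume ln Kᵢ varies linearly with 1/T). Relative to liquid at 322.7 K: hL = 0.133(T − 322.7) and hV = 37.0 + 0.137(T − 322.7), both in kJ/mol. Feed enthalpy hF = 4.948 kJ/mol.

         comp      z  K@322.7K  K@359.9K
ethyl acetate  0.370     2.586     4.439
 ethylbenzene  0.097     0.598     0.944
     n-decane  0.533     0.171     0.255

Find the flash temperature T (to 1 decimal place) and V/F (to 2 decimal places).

T = 325.8 K, V/F = 0.12

Adiabatic flash: solve Rachford–Rice at each trial T, then check hF = ψ·hV(T) + (1−ψ)·hL(T).
  T = 322.7 K: K = (2.586, 0.598, 0.171), RR gives ψ = 0.086, H_out = 3.189 kJ/mol
  T = 359.9 K: K = (4.439, 0.944, 0.255), RR gives ψ = 0.374, H_out = 18.856 kJ/mol
  T = 341.3 K: K = (3.438, 0.761, 0.211), RR gives ψ = 0.259, H_out = 12.070 kJ/mol
  T = 332.0 K: K = (2.994, 0.677, 0.191), RR gives ψ = 0.184, H_out = 8.035 kJ/mol
  T = 327.4 K: K = (2.788, 0.637, 0.181), RR gives ψ = 0.139, H_out = 5.768 kJ/mol
  T = 325.0 K: K = (2.683, 0.617, 0.176), RR gives ψ = 0.113, H_out = 4.489 kJ/mol
  T = 326.2 K: K = (2.735, 0.627, 0.178), RR gives ψ = 0.126, H_out = 5.138 kJ/mol
Linear interpolation between T = 325.0 (H_out = 4.489) and T = 326.2 (H_out = 5.138) on hF = 4.948 gives T ≈ 325.8 K, at which ψ = 0.12.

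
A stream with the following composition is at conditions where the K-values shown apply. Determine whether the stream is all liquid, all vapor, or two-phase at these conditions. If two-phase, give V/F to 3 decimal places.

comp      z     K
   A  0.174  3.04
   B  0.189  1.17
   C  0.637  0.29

all liquid

ΣzᵢKᵢ = 0.935; Σzᵢ/Kᵢ = 2.415.
Since ΣzᵢKᵢ < 1 the mixture is below its bubble point — single liquid phase.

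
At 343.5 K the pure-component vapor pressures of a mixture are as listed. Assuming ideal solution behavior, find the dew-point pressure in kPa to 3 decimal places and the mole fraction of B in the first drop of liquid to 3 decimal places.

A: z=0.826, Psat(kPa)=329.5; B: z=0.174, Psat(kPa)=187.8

Pdew = 291.261 kPa, x_B = 0.270

At the dew point ψ → 1, so Σzᵢ/Kᵢ = 1 with Kᵢ = Pᵢˢᵃᵗ/P ⇒ 1/P = Σzᵢ/Pᵢˢᵃᵗ.
1/P = 0.826/329.5 + 0.174/187.8 = 0.003433 ⇒ P = 291.261 kPa
xᵢ = zᵢP/Pᵢˢᵃᵗ ⇒ x_B = 0.174·291.261/187.8 = 0.270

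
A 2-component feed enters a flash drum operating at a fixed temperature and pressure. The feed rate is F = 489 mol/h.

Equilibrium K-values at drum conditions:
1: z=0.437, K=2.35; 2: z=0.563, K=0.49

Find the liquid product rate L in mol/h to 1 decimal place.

L = 273.9 mol/h

Let β = V/F and solve Σ zᵢ(Kᵢ−1)/(1+β(Kᵢ−1)) = 0.
g(0) = ΣzᵢKᵢ − 1 = 0.303 and g(1) = 1 − Σzᵢ/Kᵢ = -0.335, so a root lies in (0, 1).
Binary case is linear: z₁(K₁−1)(1+β(K₂−1)) + z₂(K₂−1)(1+β(K₁−1)) = 0
⇒ β = [z₁(K₁−1)+z₂(K₂−1)] / [−(K₁−1)(K₂−1)] = 0.3028/0.6885 = 0.440
Then V = β·F = 0.4398·489 = 215.1 mol/h and L = F − V = 273.9 mol/h.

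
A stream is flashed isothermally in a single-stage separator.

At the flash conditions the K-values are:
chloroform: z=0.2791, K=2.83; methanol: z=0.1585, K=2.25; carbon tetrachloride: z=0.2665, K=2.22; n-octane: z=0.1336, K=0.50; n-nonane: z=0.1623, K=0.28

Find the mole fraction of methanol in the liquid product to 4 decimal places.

Rachford–Rice: g(V/F) = Σ zᵢ(Kᵢ−1)/(1+V/F(Kᵢ−1)) = 0.
g(0) = ΣzᵢKᵢ − 1 = 0.8504 and g(1) = 1 − Σzᵢ/Kᵢ = -0.1360, so a root lies in (0, 1).
Iterate (Newton) starting at V/F = 0.64:
  V/F = 0.6400: g = 0.21293, g' = -0.7614 → V/F = 0.9196
  V/F = 0.9196: g = -0.03378, g' = -1.1231 → V/F = 0.8896
  V/F = 0.8896: g = -0.00127, g' = -1.0414 → V/F = 0.8883
Converged at V/F = 0.8883.
Compositions from xᵢ = zᵢ/(1+V/F(Kᵢ−1)), yᵢ = Kᵢxᵢ:
  chloroform: x = 0.1063, y = 0.3008
  methanol: x = 0.0751, y = 0.1690
  carbon tetrachloride: x = 0.1279, y = 0.2839
  n-octane: x = 0.2404, y = 0.1202
  n-nonane: x = 0.4503, y = 0.1261

x_methanol = 0.0751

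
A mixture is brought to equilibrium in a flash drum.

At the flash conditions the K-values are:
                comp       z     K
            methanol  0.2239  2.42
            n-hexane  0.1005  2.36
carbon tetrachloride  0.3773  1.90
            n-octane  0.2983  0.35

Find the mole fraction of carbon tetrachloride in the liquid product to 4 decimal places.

Material balance + equilibrium reduce to Σ zᵢ(Kᵢ−1)/(1+V/F(Kᵢ−1)) = 0.
Feasibility: ΣzᵢKᵢ = 1.6003, Σzᵢ/Kᵢ = 1.1860 — both > 1, two phases present.
Newton–Raphson from V/F = 0.5:
  V/F = 0.5000: g = 0.21422, g' = -0.6422 → V/F = 0.8336
  V/F = 0.8336: g = -0.01950, g' = -0.8356 → V/F = 0.8102
  V/F = 0.8102: g = -0.00037, g' = -0.8044 → V/F = 0.8098
Converged at V/F = 0.8098.
Compositions from xᵢ = zᵢ/(1+V/F(Kᵢ−1)), yᵢ = Kᵢxᵢ:
  methanol: x = 0.1041, y = 0.2520
  n-hexane: x = 0.0478, y = 0.1129
  carbon tetrachloride: x = 0.2182, y = 0.4147
  n-octane: x = 0.6298, y = 0.2204

x_carbon tetrachloride = 0.2182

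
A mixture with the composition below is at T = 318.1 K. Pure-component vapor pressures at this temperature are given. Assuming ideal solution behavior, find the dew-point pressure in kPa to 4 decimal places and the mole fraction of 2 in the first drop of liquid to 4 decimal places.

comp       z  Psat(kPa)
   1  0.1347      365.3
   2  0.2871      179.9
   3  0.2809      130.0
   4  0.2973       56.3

Pdew = 106.3147 kPa, x_2 = 0.1697

At the dew point ψ → 1, so Σzᵢ/Kᵢ = 1 with Kᵢ = Pᵢˢᵃᵗ/P ⇒ 1/P = Σzᵢ/Pᵢˢᵃᵗ.
1/P = 0.1347/365.3 + 0.2871/179.9 + 0.2809/130.0 + 0.2973/56.3 = 0.0094060 ⇒ P = 106.3147 kPa
xᵢ = zᵢP/Pᵢˢᵃᵗ ⇒ x_2 = 0.2871·106.3147/179.9 = 0.1697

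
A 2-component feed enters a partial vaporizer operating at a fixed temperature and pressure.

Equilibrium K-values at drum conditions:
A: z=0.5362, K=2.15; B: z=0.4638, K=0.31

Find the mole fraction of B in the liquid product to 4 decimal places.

Rachford–Rice: g(ψ) = Σ zᵢ(Kᵢ−1)/(1+ψ(Kᵢ−1)) = 0.
g(0) = ΣzᵢKᵢ − 1 = 0.2966 and g(1) = 1 − Σzᵢ/Kᵢ = -0.7455, so a root lies in (0, 1).
Binary case is linear: z₁(K₁−1)(1+ψ(K₂−1)) + z₂(K₂−1)(1+ψ(K₁−1)) = 0
⇒ ψ = [z₁(K₁−1)+z₂(K₂−1)] / [−(K₁−1)(K₂−1)] = 0.29661/0.79350 = 0.3738
Compositions from xᵢ = zᵢ/(1+ψ(Kᵢ−1)), yᵢ = Kᵢxᵢ:
  A: x = 0.3750, y = 0.8062
  B: x = 0.6250, y = 0.1937

x_B = 0.6250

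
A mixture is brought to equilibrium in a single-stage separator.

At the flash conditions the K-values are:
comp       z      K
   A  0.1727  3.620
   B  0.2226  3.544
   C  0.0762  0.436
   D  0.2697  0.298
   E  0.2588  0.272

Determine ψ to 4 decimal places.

Rachford–Rice: g(ψ) = Σ zᵢ(Kᵢ−1)/(1+ψ(Kᵢ−1)) = 0.
g(0) = ΣzᵢKᵢ − 1 = 0.5981 and g(1) = 1 − Σzᵢ/Kᵢ = -1.1418, so a root lies in (0, 1).
Iterate (Newton) starting at ψ = 0.41:
  ψ = 0.4100: g = -0.09499, g' = -1.2025 → ψ = 0.3310
  ψ = 0.3310: g = 0.00205, g' = -1.2649 → ψ = 0.3326
Converged at ψ = 0.3326.

ψ = 0.3326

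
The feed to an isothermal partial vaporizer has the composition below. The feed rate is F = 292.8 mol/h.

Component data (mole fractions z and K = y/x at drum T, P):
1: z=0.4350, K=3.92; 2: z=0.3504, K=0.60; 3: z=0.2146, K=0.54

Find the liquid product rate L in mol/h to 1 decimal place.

Rachford–Rice: g(ψ) = Σ zᵢ(Kᵢ−1)/(1+ψ(Kᵢ−1)) = 0.
Feasibility: ΣzᵢKᵢ = 2.0313, Σzᵢ/Kᵢ = 1.0924 — both > 1, two phases present.
Iterate (Newton) starting at ψ = 0.36:
  ψ = 0.3600: g = 0.33720, g' = -1.0233 → ψ = 0.6895
  ψ = 0.6895: g = 0.08340, g' = -0.6127 → ψ = 0.8256
  ψ = 0.8256: g = 0.00396, g' = -0.5618 → ψ = 0.8327
Converged at ψ = 0.8327.
Then V = ψ·F = 0.8327·292.8 = 243.8 mol/h and L = F − V = 49.0 mol/h.

L = 49.0 mol/h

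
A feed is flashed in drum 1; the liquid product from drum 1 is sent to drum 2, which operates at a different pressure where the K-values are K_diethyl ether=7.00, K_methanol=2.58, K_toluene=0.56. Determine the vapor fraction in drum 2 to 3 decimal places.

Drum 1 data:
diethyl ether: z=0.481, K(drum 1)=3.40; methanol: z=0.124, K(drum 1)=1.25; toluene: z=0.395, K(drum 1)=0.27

V/F (drum 2) = 0.505

Drum 1:
Newton–Raphson from ψ₁ = 0.5:
  ψ₁ = 0.500: g = 0.0982, g' = -1.101 → ψ₁ = 0.589
Converged at ψ₁ = 0.589.
Drum-1 compositions:
  diethyl ether: x = 0.199, y = 0.678
  methanol: x = 0.108, y = 0.135
  toluene: x = 0.693, y = 0.187
Drum-2 feed = drum-1 liquid: z₂ = (0.1994, 0.1081, 0.6925).
Drum 2:
Rachford–Rice: g(ψ₂) = Σ zᵢ(Kᵢ−1)/(1+ψ₂(Kᵢ−1)) = 0.
Feasibility: ΣzᵢKᵢ = 2.062, Σzᵢ/Kᵢ = 1.307 — both > 1, two phases present.
Iterate (Newton) starting at ψ₂ = 0.48:
  ψ₂ = 0.480: g = 0.0192, g' = -0.780 → ψ₂ = 0.505
Converged at ψ₂ = 0.505.
  diethyl ether: x = 0.049, y = 0.346
  methanol: x = 0.060, y = 0.155
  toluene: x = 0.890, y = 0.499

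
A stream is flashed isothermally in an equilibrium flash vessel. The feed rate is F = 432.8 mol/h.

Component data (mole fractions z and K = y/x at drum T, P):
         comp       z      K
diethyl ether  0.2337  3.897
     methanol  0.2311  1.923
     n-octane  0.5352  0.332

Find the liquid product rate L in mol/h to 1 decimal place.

Rachford–Rice: g(ψ) = Σ zᵢ(Kᵢ−1)/(1+ψ(Kᵢ−1)) = 0.
Feasibility: ΣzᵢKᵢ = 1.5328, Σzᵢ/Kᵢ = 1.7922 — both > 1, two phases present.
Iterate (Newton) starting at ψ = 0.67:
  ψ = 0.6700: g = -0.28515, g' = -1.0845 → ψ = 0.4071
  ψ = 0.4071: g = -0.02531, g' = -0.9675 → ψ = 0.3809
  ψ = 0.3809: g = 0.00016, g' = -0.9807 → ψ = 0.3811
Converged at ψ = 0.3811.
Then V = ψ·F = 0.3811·432.8 = 164.9 mol/h and L = F − V = 267.9 mol/h.

L = 267.9 mol/h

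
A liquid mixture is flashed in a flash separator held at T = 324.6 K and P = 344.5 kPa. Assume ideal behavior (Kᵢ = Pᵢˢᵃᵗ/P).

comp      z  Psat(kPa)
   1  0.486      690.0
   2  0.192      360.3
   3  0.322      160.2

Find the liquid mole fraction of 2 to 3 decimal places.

x_2 = 0.186

Raoult's law: Kᵢ = Pᵢˢᵃᵗ/P = Pᵢˢᵃᵗ/344.5.
  K_1 = 690.0/344.5 = 2.00290, K_2 = 360.3/344.5 = 1.04586, K_3 = 160.2/344.5 = 0.46502
Material balance + equilibrium reduce to Σ zᵢ(Kᵢ−1)/(1+ψ(Kᵢ−1)) = 0.
Check two-phase: ΣzᵢKᵢ = 1.324 > 1 and Σzᵢ/Kᵢ = 1.119 > 1, so g(0) = 0.324 > 0 and g(1) = -0.119 < 0.
Iterate (Newton) starting at ψ = 0.5:
  ψ = 0.500: g = 0.0981, g' = -0.389 → ψ = 0.752
  ψ = 0.752: g = -0.0019, g' = -0.417 → ψ = 0.748
Converged at ψ = 0.748.
Compositions from xᵢ = zᵢ/(1+ψ(Kᵢ−1)), yᵢ = Kᵢxᵢ:
  1: x = 0.278, y = 0.556
  2: x = 0.186, y = 0.194
  3: x = 0.537, y = 0.250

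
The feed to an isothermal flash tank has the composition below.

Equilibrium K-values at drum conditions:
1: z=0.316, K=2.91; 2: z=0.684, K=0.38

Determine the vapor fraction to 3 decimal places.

Rachford–Rice: g(ψ) = Σ zᵢ(Kᵢ−1)/(1+ψ(Kᵢ−1)) = 0.
g(0) = ΣzᵢKᵢ − 1 = 0.179 and g(1) = 1 − Σzᵢ/Kᵢ = -0.909, so a root lies in (0, 1).
Binary case is linear: z₁(K₁−1)(1+ψ(K₂−1)) + z₂(K₂−1)(1+ψ(K₁−1)) = 0
⇒ ψ = [z₁(K₁−1)+z₂(K₂−1)] / [−(K₁−1)(K₂−1)] = 0.1795/1.1842 = 0.152

ψ = 0.152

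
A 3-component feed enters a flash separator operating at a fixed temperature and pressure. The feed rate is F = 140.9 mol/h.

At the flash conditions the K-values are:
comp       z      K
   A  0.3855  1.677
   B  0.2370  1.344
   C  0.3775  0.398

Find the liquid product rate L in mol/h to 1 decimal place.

L = 93.2 mol/h

Let ψ = V/F and solve Σ zᵢ(Kᵢ−1)/(1+ψ(Kᵢ−1)) = 0.
Feasibility: ΣzᵢKᵢ = 1.1153, Σzᵢ/Kᵢ = 1.3547 — both > 1, two phases present.
Newton iteration, ψ⁰ = 0.41:
  ψ = 0.4100: g = -0.02600, g' = -0.3710 → ψ = 0.3399
  ψ = 0.3399: g = -0.00057, g' = -0.3555 → ψ = 0.3383
Converged at ψ = 0.3383.
Then V = ψ·F = 0.3383·140.9 = 47.7 mol/h and L = F − V = 93.2 mol/h.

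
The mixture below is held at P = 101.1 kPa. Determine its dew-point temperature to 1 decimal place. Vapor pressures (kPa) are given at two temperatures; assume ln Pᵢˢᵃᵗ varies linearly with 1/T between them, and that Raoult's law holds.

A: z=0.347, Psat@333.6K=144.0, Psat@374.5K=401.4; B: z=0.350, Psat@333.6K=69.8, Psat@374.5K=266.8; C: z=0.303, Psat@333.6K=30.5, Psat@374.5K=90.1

T = 352.5 K

Dew-point temperature: Σzᵢ·P/Pᵢˢᵃᵗ(T) = 1. Interpolate ln Pᵢˢᵃᵗ = aᵢ + bᵢ/T.
  T = 333.6 K: ΣzᵢP/Pᵢˢᵃᵗ = 1.7549
  T = 374.5 K: ΣzᵢP/Pᵢˢᵃᵗ = 0.5600
  T = 354.1 K: ΣzᵢP/Pᵢˢᵃᵗ = 0.9561
  T = 343.9 K: ΣzᵢP/Pᵢˢᵃᵗ = 1.2811
  T = 349.0 K: ΣzᵢP/Pᵢˢᵃᵗ = 1.1043
  T = 351.6 K: ΣzᵢP/Pᵢˢᵃᵗ = 1.0255
Interpolating between 351.6 K and 354.1 K gives T ≈ 352.5 K.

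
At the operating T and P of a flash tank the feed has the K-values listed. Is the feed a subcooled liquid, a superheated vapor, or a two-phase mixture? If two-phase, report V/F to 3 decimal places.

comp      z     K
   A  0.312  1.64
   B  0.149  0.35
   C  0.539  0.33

subcooled liquid

ΣzᵢKᵢ = 0.742; Σzᵢ/Kᵢ = 2.249.
Since ΣzᵢKᵢ < 1 the mixture is below its bubble point — single liquid phase.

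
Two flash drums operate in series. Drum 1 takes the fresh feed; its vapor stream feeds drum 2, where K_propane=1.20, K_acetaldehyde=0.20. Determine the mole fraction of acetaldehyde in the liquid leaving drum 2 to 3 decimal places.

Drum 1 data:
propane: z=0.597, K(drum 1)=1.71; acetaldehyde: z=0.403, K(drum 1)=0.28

Drum 1:
Binary case is linear: z₁(K₁−1)(1+ψ₁(K₂−1)) + z₂(K₂−1)(1+ψ₁(K₁−1)) = 0
⇒ ψ₁ = [z₁(K₁−1)+z₂(K₂−1)] / [−(K₁−1)(K₂−1)] = 0.1337/0.5112 = 0.262
Drum-1 compositions:
  propane: x = 0.503, y = 0.861
  acetaldehyde: x = 0.497, y = 0.139
Drum-2 feed = drum-1 vapor: z₂ = (0.8610, 0.1390).
Drum 2:
Let ψ₂ = V/F and solve Σ zᵢ(Kᵢ−1)/(1+ψ₂(Kᵢ−1)) = 0.
g(0) = ΣzᵢKᵢ − 1 = 0.061 and g(1) = 1 − Σzᵢ/Kᵢ = -0.413, so a root lies in (0, 1).
Binary case is linear: z₁(K₁−1)(1+ψ₂(K₂−1)) + z₂(K₂−1)(1+ψ₂(K₁−1)) = 0
⇒ ψ₂ = [z₁(K₁−1)+z₂(K₂−1)] / [−(K₁−1)(K₂−1)] = 0.0610/0.1600 = 0.381
  propane: x = 0.800, y = 0.960
  acetaldehyde: x = 0.200, y = 0.040

x_acetaldehyde (drum 2) = 0.200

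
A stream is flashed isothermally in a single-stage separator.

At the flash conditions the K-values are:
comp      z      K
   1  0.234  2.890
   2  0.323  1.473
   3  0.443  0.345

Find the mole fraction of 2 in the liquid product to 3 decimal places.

Material balance + equilibrium reduce to Σ zᵢ(Kᵢ−1)/(1+ψ(Kᵢ−1)) = 0.
Feasibility: ΣzᵢKᵢ = 1.305, Σzᵢ/Kᵢ = 1.584 — both > 1, two phases present.
Newton–Raphson from ψ = 0.5:
  ψ = 0.500: g = -0.0805, g' = -0.688 → ψ = 0.383
  ψ = 0.383: g = -0.0015, g' = -0.672 → ψ = 0.381
Converged at ψ = 0.381.
Compositions from xᵢ = zᵢ/(1+ψ(Kᵢ−1)), yᵢ = Kᵢxᵢ:
  1: x = 0.136, y = 0.393
  2: x = 0.274, y = 0.403
  3: x = 0.590, y = 0.204

x_2 = 0.274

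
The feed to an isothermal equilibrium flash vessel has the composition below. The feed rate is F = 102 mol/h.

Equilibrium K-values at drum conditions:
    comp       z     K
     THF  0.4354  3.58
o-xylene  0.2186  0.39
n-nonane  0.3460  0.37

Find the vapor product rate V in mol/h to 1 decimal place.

V = 49.0 mol/h

Let β = V/F and solve Σ zᵢ(Kᵢ−1)/(1+β(Kᵢ−1)) = 0.
g(0) = ΣzᵢKᵢ − 1 = 0.7720 and g(1) = 1 − Σzᵢ/Kᵢ = -0.6173, so a root lies in (0, 1).
Newton–Raphson from β = 0.5:
  β = 0.5000: g = -0.01955, g' = -1.0137 → β = 0.4807
  β = 0.4807: g = 0.00008, g' = -1.0229 → β = 0.4808
Converged at β = 0.4808.
Then V = β·F = 0.4808·102 = 49.0 mol/h and L = F − V = 53.0 mol/h.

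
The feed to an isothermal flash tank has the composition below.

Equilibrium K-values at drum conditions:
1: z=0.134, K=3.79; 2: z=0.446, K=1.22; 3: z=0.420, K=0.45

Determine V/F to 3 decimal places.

Rachford–Rice: g(V/F) = Σ zᵢ(Kᵢ−1)/(1+V/F(Kᵢ−1)) = 0.
Feasibility: ΣzᵢKᵢ = 1.241, Σzᵢ/Kᵢ = 1.334 — both > 1, two phases present.
Newton iteration, V/F⁰ = 0.5:
  V/F = 0.500: g = -0.0741, g' = -0.441 → V/F = 0.332
  V/F = 0.332: g = 0.0029, g' = -0.490 → V/F = 0.338
Converged at V/F = 0.338.

V/F = 0.338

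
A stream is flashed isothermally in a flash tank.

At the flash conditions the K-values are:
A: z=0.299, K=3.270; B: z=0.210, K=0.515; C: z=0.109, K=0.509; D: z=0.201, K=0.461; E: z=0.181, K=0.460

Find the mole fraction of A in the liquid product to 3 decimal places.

Material balance + equilibrium reduce to Σ zᵢ(Kᵢ−1)/(1+ψ(Kᵢ−1)) = 0.
Feasibility: ΣzᵢKᵢ = 1.317, Σzᵢ/Kᵢ = 1.543 — both > 1, two phases present.
Newton iteration, ψ⁰ = 0.5:
  ψ = 0.500: g = -0.1697, g' = -0.679 → ψ = 0.250
  ψ = 0.250: g = 0.0179, g' = -0.874 → ψ = 0.270
  ψ = 0.270: g = 0.0003, g' = -0.844 → ψ = 0.271
Converged at ψ = 0.271.
Compositions from xᵢ = zᵢ/(1+ψ(Kᵢ−1)), yᵢ = Kᵢxᵢ:
  A: x = 0.185, y = 0.605
  B: x = 0.242, y = 0.125
  C: x = 0.126, y = 0.064
  D: x = 0.235, y = 0.108
  E: x = 0.212, y = 0.098

x_A = 0.185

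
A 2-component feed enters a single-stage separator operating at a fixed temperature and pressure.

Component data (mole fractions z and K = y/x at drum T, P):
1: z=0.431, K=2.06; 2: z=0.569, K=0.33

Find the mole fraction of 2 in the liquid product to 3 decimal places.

Material balance + equilibrium reduce to Σ zᵢ(Kᵢ−1)/(1+ψ(Kᵢ−1)) = 0.
Check two-phase: ΣzᵢKᵢ = 1.076 > 1 and Σzᵢ/Kᵢ = 1.933 > 1, so g(0) = 0.076 > 0 and g(1) = -0.933 < 0.
Newton iteration, ψ⁰ = 0.33:
  ψ = 0.330: g = -0.1510, g' = -0.687 → ψ = 0.110
  ψ = 0.110: g = -0.0025, g' = -0.686 → ψ = 0.106
Converged at ψ = 0.106.
Compositions from xᵢ = zᵢ/(1+ψ(Kᵢ−1)), yᵢ = Kᵢxᵢ:
  1: x = 0.387, y = 0.798
  2: x = 0.613, y = 0.202

x_2 = 0.613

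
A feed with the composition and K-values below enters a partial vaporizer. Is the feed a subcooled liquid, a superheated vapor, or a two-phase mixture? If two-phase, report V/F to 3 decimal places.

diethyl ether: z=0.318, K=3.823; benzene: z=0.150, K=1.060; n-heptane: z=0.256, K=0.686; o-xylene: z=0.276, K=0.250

two-phase, V/F = 0.448

ΣzᵢKᵢ = 1.619; Σzᵢ/Kᵢ = 1.702.
Both exceed 1, so a two-phase solution exists.
Newton iteration, ψ⁰ = 0.5:
  ψ = 0.500: g = -0.0456, g' = -0.869 → ψ = 0.448
Converged at ψ = 0.448.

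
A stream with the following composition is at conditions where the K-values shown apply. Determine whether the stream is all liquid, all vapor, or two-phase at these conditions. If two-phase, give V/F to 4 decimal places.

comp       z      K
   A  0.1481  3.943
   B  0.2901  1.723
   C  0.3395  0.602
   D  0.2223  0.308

two-phase, V/F = 0.3837

ΣzᵢKᵢ = 1.3566; Σzᵢ/Kᵢ = 1.4916.
Both exceed 1, so a two-phase solution exists.
Newton–Raphson from ψ = 0.58:
  ψ = 0.5800: g = -0.12385, g' = -0.6383 → ψ = 0.3860
  ψ = 0.3860: g = -0.00149, g' = -0.6471 → ψ = 0.3837
Converged at ψ = 0.3837.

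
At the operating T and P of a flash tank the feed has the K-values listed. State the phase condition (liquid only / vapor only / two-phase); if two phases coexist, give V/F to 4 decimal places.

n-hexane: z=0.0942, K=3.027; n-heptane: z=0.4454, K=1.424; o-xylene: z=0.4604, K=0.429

ΣzᵢKᵢ = 1.1169; Σzᵢ/Kᵢ = 1.4171.
Both exceed 1, so a two-phase solution exists.
Rachford–Rice: g(ψ) = Σ zᵢ(Kᵢ−1)/(1+ψ(Kᵢ−1)) = 0.
Iterate (Newton) starting at ψ = 0.55:
  ψ = 0.5500: g = -0.13982, g' = -0.4582 → ψ = 0.2449
  ψ = 0.2449: g = -0.00692, g' = -0.4415 → ψ = 0.2292
Converged at ψ = 0.2292.

two-phase, V/F = 0.2292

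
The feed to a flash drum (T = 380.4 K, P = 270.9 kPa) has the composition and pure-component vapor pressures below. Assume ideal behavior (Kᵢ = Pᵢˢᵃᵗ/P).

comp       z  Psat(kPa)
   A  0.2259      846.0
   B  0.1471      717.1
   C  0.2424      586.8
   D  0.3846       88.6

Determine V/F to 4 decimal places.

Raoult's law: Kᵢ = Pᵢˢᵃᵗ/P = Pᵢˢᵃᵗ/270.9.
  K_A = 846.0/270.9 = 3.122924, K_B = 717.1/270.9 = 2.647102, K_C = 586.8/270.9 = 2.166113, K_D = 88.6/270.9 = 0.327058
Rachford–Rice: g(V/F) = Σ zᵢ(Kᵢ−1)/(1+V/F(Kᵢ−1)) = 0.
Feasibility: ΣzᵢKᵢ = 1.7457, Σzᵢ/Kᵢ = 1.4158 — both > 1, two phases present.
Newton iteration, V/F⁰ = 0.63:
  V/F = 0.6300: g = 0.03773, g' = -0.9169 → V/F = 0.6712
  V/F = 0.6712: g = -0.00057, g' = -0.9461 → V/F = 0.6706
Converged at V/F = 0.6706.

V/F = 0.6706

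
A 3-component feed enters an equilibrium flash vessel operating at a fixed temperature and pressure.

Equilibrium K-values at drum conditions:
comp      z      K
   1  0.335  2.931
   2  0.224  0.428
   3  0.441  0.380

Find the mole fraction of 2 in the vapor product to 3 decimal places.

y_2 = 0.109

Rachford–Rice: g(ψ) = Σ zᵢ(Kᵢ−1)/(1+ψ(Kᵢ−1)) = 0.
g(0) = ΣzᵢKᵢ − 1 = 0.245 and g(1) = 1 − Σzᵢ/Kᵢ = -0.798, so a root lies in (0, 1).
Iterate (Newton) starting at ψ = 0.5:
  ψ = 0.500: g = -0.2466, g' = -0.823 → ψ = 0.200
  ψ = 0.200: g = 0.0094, g' = -0.964 → ψ = 0.210
Converged at ψ = 0.210.
Compositions from xᵢ = zᵢ/(1+ψ(Kᵢ−1)), yᵢ = Kᵢxᵢ:
  1: x = 0.238, y = 0.698
  2: x = 0.255, y = 0.109
  3: x = 0.507, y = 0.193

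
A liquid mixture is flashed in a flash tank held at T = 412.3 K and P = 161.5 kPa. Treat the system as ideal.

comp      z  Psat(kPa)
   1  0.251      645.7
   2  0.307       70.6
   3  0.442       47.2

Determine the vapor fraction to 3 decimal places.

Raoult's law: Kᵢ = Pᵢˢᵃᵗ/P = Pᵢˢᵃᵗ/161.5.
  K_1 = 645.7/161.5 = 3.99814, K_2 = 70.6/161.5 = 0.43715, K_3 = 47.2/161.5 = 0.29226
Material balance + equilibrium reduce to Σ zᵢ(Kᵢ−1)/(1+ψ(Kᵢ−1)) = 0.
g(0) = ΣzᵢKᵢ − 1 = 0.267 and g(1) = 1 − Σzᵢ/Kᵢ = -1.277, so a root lies in (0, 1).
Iterate (Newton) starting at ψ = 0.59:
  ψ = 0.590: g = -0.5240, g' = -1.165 → ψ = 0.140
  ψ = 0.140: g = -0.0050, g' = -1.506 → ψ = 0.137
Converged at ψ = 0.137.

ψ = 0.137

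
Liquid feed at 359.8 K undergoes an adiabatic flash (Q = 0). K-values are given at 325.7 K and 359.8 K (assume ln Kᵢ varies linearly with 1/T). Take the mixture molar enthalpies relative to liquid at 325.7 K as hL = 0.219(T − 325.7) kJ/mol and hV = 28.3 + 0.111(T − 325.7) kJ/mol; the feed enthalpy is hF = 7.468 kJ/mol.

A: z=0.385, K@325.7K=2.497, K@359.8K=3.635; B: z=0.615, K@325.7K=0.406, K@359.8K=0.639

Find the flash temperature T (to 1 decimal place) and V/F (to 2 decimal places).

T = 326.9 K, V/F = 0.26

Adiabatic flash: solve Rachford–Rice at each trial T, then check hF = ψ·hV(T) + (1−ψ)·hL(T).
  T = 325.7 K: K = (2.497, 0.406), RR gives ψ = 0.237, H_out = 6.716 kJ/mol
  T = 359.8 K: K = (3.635, 0.639), RR gives ψ = 0.833, H_out = 27.976 kJ/mol
  T = 342.8 K: K = (3.043, 0.515), RR gives ψ = 0.494, H_out = 16.800 kJ/mol
  T = 334.2 K: K = (2.762, 0.459), RR gives ψ = 0.362, H_out = 11.773 kJ/mol
  T = 329.9 K: K = (2.626, 0.432), RR gives ψ = 0.299, H_out = 9.247 kJ/mol
  T = 327.8 K: K = (2.561, 0.419), RR gives ψ = 0.268, H_out = 7.992 kJ/mol
Linear interpolation between T = 325.7 (H_out = 6.716) and T = 327.8 (H_out = 7.992) on hF = 7.468 gives T ≈ 326.9 K, at which ψ = 0.26.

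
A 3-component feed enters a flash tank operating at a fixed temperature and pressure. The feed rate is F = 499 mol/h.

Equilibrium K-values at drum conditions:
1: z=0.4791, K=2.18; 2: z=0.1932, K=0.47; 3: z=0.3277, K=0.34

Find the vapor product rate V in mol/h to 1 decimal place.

Iterate (Newton) starting at V/F = 0.36:
  V/F = 0.3600: g = -0.01344, g' = -0.6571 → V/F = 0.3395
Converged at V/F = 0.3396.
Then V = V/F·F = 0.3396·499 = 169.4 mol/h and L = F − V = 329.6 mol/h.

V = 169.4 mol/h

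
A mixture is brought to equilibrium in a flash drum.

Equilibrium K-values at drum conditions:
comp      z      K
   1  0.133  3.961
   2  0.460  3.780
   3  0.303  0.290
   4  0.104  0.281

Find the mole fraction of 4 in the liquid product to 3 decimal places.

x_4 = 0.206

Material balance + equilibrium reduce to Σ zᵢ(Kᵢ−1)/(1+V/F(Kᵢ−1)) = 0.
Feasibility: ΣzᵢKᵢ = 2.383, Σzᵢ/Kᵢ = 1.570 — both > 1, two phases present.
Newton iteration, V/F⁰ = 0.53:
  V/F = 0.530: g = 0.2046, g' = -1.291 → V/F = 0.688
Converged at V/F = 0.688.
Compositions from xᵢ = zᵢ/(1+V/F(Kᵢ−1)), yᵢ = Kᵢxᵢ:
  1: x = 0.044, y = 0.173
  2: x = 0.158, y = 0.597
  3: x = 0.592, y = 0.172
  4: x = 0.206, y = 0.058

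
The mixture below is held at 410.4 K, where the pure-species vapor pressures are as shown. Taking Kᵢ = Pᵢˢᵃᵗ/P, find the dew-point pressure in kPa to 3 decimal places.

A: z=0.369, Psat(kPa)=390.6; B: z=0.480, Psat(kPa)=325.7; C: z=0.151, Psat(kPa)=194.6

At the dew point ψ → 1, so Σzᵢ/Kᵢ = 1 with Kᵢ = Pᵢˢᵃᵗ/P ⇒ 1/P = Σzᵢ/Pᵢˢᵃᵗ.
1/P = 0.369/390.6 + 0.480/325.7 + 0.151/194.6 = 0.003194 ⇒ P = 313.048 kPa

Pdew = 313.048 kPa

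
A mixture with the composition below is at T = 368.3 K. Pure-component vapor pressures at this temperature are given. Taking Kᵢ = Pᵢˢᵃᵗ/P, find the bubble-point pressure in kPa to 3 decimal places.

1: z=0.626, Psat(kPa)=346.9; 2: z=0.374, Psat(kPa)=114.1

Pbub = 259.833 kPa

At the bubble point ψ → 0, so ΣzᵢKᵢ = 1 with Kᵢ = Pᵢˢᵃᵗ/P ⇒ P = ΣzᵢPᵢˢᵃᵗ.
P = 0.626·346.9 + 0.374·114.1 = 259.833 kPa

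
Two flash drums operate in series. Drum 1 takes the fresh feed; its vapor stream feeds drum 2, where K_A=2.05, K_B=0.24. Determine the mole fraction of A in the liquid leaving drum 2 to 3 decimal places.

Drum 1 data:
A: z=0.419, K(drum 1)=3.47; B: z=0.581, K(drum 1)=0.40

x_A (drum 2) = 0.420

Drum 1:
Material balance + equilibrium reduce to Σ zᵢ(Kᵢ−1)/(1+ψ₁(Kᵢ−1)) = 0.
g(0) = ΣzᵢKᵢ − 1 = 0.686 and g(1) = 1 − Σzᵢ/Kᵢ = -0.573, so a root lies in (0, 1).
Binary case is linear: z₁(K₁−1)(1+ψ₁(K₂−1)) + z₂(K₂−1)(1+ψ₁(K₁−1)) = 0
⇒ ψ₁ = [z₁(K₁−1)+z₂(K₂−1)] / [−(K₁−1)(K₂−1)] = 0.6863/1.4820 = 0.463
Drum-1 compositions:
  A: x = 0.195, y = 0.678
  B: x = 0.805, y = 0.322
Drum-2 feed = drum-1 vapor: z₂ = (0.6782, 0.3218).
Drum 2:
Rachford–Rice: g(ψ₂) = Σ zᵢ(Kᵢ−1)/(1+ψ₂(Kᵢ−1)) = 0.
Check two-phase: ΣzᵢKᵢ = 1.467 > 1 and Σzᵢ/Kᵢ = 1.672 > 1, so g(0) = 0.467 > 0 and g(1) = -0.672 < 0.
Newton–Raphson from ψ₂ = 0.54:
  ψ₂ = 0.540: g = 0.0396, g' = -0.839 → ψ₂ = 0.587
  ψ₂ = 0.587: g = -0.0012, g' = -0.892 → ψ₂ = 0.586
Converged at ψ₂ = 0.586.
  A: x = 0.420, y = 0.861
  B: x = 0.580, y = 0.139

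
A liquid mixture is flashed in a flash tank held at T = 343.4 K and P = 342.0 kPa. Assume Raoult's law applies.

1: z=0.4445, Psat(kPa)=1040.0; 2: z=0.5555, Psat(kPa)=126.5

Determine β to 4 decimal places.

Raoult's law: Kᵢ = Pᵢˢᵃᵗ/P = Pᵢˢᵃᵗ/342.0.
  K_1 = 1040.0/342.0 = 3.040936, K_2 = 126.5/342.0 = 0.369883
Binary case is linear: z₁(K₁−1)(1+β(K₂−1)) + z₂(K₂−1)(1+β(K₁−1)) = 0
⇒ β = [z₁(K₁−1)+z₂(K₂−1)] / [−(K₁−1)(K₂−1)] = 0.55717/1.28603 = 0.4332

β = 0.4332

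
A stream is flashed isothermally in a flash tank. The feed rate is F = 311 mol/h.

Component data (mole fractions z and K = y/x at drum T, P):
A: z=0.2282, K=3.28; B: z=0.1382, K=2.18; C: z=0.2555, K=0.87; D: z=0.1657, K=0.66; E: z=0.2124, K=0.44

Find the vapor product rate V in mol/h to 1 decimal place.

V = 206.5 mol/h

Let ψ = V/F and solve Σ zᵢ(Kᵢ−1)/(1+ψ(Kᵢ−1)) = 0.
g(0) = ΣzᵢKᵢ − 1 = 0.4749 and g(1) = 1 − Σzᵢ/Kᵢ = -0.1604, so a root lies in (0, 1).
Iterate (Newton) starting at ψ = 0.5:
  ψ = 0.5000: g = 0.07709, g' = -0.4964 → ψ = 0.6553
  ψ = 0.6553: g = 0.00388, g' = -0.4550 → ψ = 0.6638
Converged at ψ = 0.6638.
Then V = ψ·F = 0.6638·311 = 206.5 mol/h and L = F − V = 104.5 mol/h.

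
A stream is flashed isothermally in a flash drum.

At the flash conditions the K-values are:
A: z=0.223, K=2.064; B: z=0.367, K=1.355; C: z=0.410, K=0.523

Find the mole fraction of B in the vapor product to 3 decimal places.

Iterate (Newton) starting at β = 0.5:
  β = 0.500: g = 0.0087, g' = -0.302 → β = 0.529
Converged at β = 0.529.
Compositions from xᵢ = zᵢ/(1+β(Kᵢ−1)), yᵢ = Kᵢxᵢ:
  A: x = 0.143, y = 0.295
  B: x = 0.309, y = 0.419
  C: x = 0.548, y = 0.287

y_B = 0.419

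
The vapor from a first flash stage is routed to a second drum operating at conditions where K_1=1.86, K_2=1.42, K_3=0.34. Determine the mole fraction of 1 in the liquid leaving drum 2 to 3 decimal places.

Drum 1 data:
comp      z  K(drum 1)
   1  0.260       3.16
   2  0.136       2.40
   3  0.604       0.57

x_1 (drum 2) = 0.316

Drum 1:
Rachford–Rice: g(ψ₁) = Σ zᵢ(Kᵢ−1)/(1+ψ₁(Kᵢ−1)) = 0.
Check two-phase: ΣzᵢKᵢ = 1.492 > 1 and Σzᵢ/Kᵢ = 1.199 > 1, so g(0) = 0.492 > 0 and g(1) = -0.199 < 0.
Iterate (Newton) starting at ψ₁ = 0.31:
  ψ₁ = 0.310: g = 0.1695, g' = -0.713 → ψ₁ = 0.548
  ψ₁ = 0.548: g = 0.0254, g' = -0.531 → ψ₁ = 0.595
  ψ₁ = 0.595: g = 0.0004, g' = -0.513 → ψ₁ = 0.596
Converged at ψ₁ = 0.596.
Drum-1 compositions:
  1: x = 0.114, y = 0.359
  2: x = 0.074, y = 0.178
  3: x = 0.812, y = 0.463
Drum-2 feed = drum-1 vapor: z₂ = (0.3591, 0.1779, 0.4630).
Drum 2:
Let ψ₂ = V/F and solve Σ zᵢ(Kᵢ−1)/(1+ψ₂(Kᵢ−1)) = 0.
Feasibility: ΣzᵢKᵢ = 1.078, Σzᵢ/Kᵢ = 1.680 — both > 1, two phases present.
Newton iteration, ψ₂⁰ = 0.5:
  ψ₂ = 0.500: g = -0.1783, g' = -0.601 → ψ₂ = 0.203
  ψ₂ = 0.203: g = -0.0211, g' = -0.488 → ψ₂ = 0.160
Converged at ψ₂ = 0.160.
  1: x = 0.316, y = 0.587
  2: x = 0.167, y = 0.237
  3: x = 0.518, y = 0.176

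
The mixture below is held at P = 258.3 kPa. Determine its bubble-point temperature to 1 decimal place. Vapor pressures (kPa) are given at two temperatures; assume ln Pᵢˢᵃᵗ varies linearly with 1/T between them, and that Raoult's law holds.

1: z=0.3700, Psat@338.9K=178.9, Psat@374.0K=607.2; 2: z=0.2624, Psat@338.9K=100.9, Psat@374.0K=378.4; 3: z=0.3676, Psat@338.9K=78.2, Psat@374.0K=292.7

T = 359.0 K

Bubble-point temperature: ΣzᵢPᵢˢᵃᵗ(T) = P. Interpolate ln Pᵢˢᵃᵗ = aᵢ + bᵢ/T.
  T = 338.9 K: ΣzᵢPᵢˢᵃᵗ = 121.42 kPa
  T = 374.0 K: ΣzᵢPᵢˢᵃᵗ = 431.55 kPa
  T = 356.4 K: ΣzᵢPᵢˢᵃᵗ = 235.67 kPa
  T = 365.2 K: ΣzᵢPᵢˢᵃᵗ = 321.22 kPa
  T = 360.8 K: ΣzᵢPᵢˢᵃᵗ = 275.65 kPa
  T = 358.6 K: ΣzᵢPᵢˢᵃᵗ = 255.00 kPa
Interpolating between 358.6 K and 360.8 K gives T ≈ 359.0 K.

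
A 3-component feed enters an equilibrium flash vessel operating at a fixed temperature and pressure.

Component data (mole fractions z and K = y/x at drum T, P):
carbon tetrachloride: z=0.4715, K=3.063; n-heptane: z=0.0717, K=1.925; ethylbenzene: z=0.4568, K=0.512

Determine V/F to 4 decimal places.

Newton iteration, V/F⁰ = 0.38:
  V/F = 0.3800: g = 0.32066, g' = -0.8281 → V/F = 0.7672
  V/F = 0.7672: g = 0.05907, g' = -0.5998 → V/F = 0.8657
Converged at V/F = 0.8657.

V/F = 0.8657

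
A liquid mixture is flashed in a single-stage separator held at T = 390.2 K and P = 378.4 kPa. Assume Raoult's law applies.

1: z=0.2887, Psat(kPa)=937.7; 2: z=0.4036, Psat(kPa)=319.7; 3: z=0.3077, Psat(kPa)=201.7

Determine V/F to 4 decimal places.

Raoult's law: Kᵢ = Pᵢˢᵃᵗ/P = Pᵢˢᵃᵗ/378.4.
  K_1 = 937.7/378.4 = 2.478066, K_2 = 319.7/378.4 = 0.844873, K_3 = 201.7/378.4 = 0.533034
Rachford–Rice: g(V/F) = Σ zᵢ(Kᵢ−1)/(1+V/F(Kᵢ−1)) = 0.
Check two-phase: ΣzᵢKᵢ = 1.2204 > 1 and Σzᵢ/Kᵢ = 1.1715 > 1, so g(0) = 0.2204 > 0 and g(1) = -0.1715 < 0.
Newton–Raphson from V/F = 0.5:
  V/F = 0.5000: g = -0.00995, g' = -0.3342 → V/F = 0.4702
  V/F = 0.4702: g = 0.00010, g' = -0.3410 → V/F = 0.4705
Converged at V/F = 0.4705.

V/F = 0.4705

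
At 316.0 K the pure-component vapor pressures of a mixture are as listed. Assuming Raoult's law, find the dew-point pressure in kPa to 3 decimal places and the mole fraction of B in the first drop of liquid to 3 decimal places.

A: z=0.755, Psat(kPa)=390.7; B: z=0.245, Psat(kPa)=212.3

At the dew point ψ → 1, so Σzᵢ/Kᵢ = 1 with Kᵢ = Pᵢˢᵃᵗ/P ⇒ 1/P = Σzᵢ/Pᵢˢᵃᵗ.
1/P = 0.755/390.7 + 0.245/212.3 = 0.003086 ⇒ P = 323.996 kPa
xᵢ = zᵢP/Pᵢˢᵃᵗ ⇒ x_B = 0.245·323.996/212.3 = 0.374

Pdew = 323.996 kPa, x_B = 0.374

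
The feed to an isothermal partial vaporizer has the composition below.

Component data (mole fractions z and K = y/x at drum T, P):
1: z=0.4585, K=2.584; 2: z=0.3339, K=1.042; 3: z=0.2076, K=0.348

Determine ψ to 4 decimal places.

Rachford–Rice: g(ψ) = Σ zᵢ(Kᵢ−1)/(1+ψ(Kᵢ−1)) = 0.
g(0) = ΣzᵢKᵢ − 1 = 0.6049 and g(1) = 1 − Σzᵢ/Kᵢ = -0.0944, so a root lies in (0, 1).
Iterate (Newton) starting at ψ = 0.57:
  ψ = 0.5700: g = 0.17995, g' = -0.5418 → ψ = 0.9021
  ψ = 0.9021: g = -0.01618, g' = -0.7159 → ψ = 0.8795
  ψ = 0.8795: g = -0.00034, g' = -0.6865 → ψ = 0.8790
Converged at ψ = 0.8790.

ψ = 0.8790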